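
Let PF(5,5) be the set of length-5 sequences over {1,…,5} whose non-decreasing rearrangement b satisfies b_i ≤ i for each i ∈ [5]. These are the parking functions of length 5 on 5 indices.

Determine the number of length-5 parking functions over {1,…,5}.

1296

|PF| = (5−5+1)·(5+1)^(5−1) = 1·1296 = 1296 (Konheim–Weiss)
One tuple (1,4,4,2,2) → sorted (1,2,2,4,4): b_i ≤ i ∀i, a PF.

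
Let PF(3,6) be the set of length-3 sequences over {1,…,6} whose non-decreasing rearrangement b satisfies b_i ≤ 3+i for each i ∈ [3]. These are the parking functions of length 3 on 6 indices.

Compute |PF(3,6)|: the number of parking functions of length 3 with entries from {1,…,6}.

196

|PF(3,6)| = (6+1−3)·(6+1)^{3−1} = 4×49 = 196 [KW]
E.g. (3,2,2) → sorted (2,2,3): b_i ≤ 3+i ∀i, a PF.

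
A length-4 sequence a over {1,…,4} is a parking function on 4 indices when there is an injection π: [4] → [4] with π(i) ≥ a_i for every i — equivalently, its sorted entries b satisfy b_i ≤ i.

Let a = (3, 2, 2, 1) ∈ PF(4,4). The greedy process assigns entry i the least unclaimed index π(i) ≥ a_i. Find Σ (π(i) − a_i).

2

Σπ = 4·5/2 = 10 (π permutes [4]); Σa = 3+2+2+1 = 8; disp = 10−8 = 2.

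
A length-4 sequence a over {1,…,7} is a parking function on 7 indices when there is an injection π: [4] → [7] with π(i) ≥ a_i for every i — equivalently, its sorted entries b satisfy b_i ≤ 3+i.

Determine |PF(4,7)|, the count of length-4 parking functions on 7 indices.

2048

#PF = (7−4+1)·(7+1)^(4−1) = 4 · 512 = 2048
Check (1,1,5,1) → sorted (1,1,1,5): b_i ≤ 3+i ∀i, a PF.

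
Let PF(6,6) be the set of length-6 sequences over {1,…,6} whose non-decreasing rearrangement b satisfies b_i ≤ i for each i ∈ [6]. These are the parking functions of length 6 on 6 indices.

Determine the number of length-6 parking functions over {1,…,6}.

16807

#PF = (6+1−6)·(6+1)^{6−1} = 1 · 16807 = 16807 [KW]
One tuple (2,1,5,4,1,5) → sorted (1,1,2,4,5,5): b_i ≤ i ∀i, a PF.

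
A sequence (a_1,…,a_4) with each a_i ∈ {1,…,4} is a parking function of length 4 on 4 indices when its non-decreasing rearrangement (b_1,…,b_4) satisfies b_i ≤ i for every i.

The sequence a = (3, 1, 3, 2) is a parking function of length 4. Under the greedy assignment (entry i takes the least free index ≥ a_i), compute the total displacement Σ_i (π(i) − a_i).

Σπ = 4·5/2 = 10 (π permutes [4]); Σa = 3+1+3+2 = 9; disp = 10−9 = 1.

1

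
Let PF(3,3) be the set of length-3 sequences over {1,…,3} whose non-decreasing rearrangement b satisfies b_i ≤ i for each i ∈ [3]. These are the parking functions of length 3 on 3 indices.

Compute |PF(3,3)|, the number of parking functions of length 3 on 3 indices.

|PF(3,3)| = (3−3+1)·(3+1)^(3−1) = 1·16 = 16 (Konheim–Weiss)
Check (1,1,3) → sorted (1,1,3): b_i ≤ i ∀i, a PF.

16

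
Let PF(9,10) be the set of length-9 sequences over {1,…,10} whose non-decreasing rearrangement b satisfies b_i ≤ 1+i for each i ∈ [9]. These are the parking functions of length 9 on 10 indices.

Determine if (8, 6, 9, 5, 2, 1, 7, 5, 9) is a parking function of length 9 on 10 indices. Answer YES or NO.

NO

Rearranged: b = (1, 2, 5, 5, 6, 7, 8, 9, 9).
  b_1=1 ≤ 2
  b_2=2 ≤ 3
  b_3=5 > 4
  fails at i=3 ⇒ NO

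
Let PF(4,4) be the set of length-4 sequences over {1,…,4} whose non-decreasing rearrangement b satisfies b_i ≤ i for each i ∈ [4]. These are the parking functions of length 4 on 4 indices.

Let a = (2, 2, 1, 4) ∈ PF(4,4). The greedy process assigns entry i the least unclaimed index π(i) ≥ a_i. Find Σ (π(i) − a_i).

1

Σπ = 10 ({1..4} each once); Σa = 2+2+1+4 = 9; disp = 10−9 = 1.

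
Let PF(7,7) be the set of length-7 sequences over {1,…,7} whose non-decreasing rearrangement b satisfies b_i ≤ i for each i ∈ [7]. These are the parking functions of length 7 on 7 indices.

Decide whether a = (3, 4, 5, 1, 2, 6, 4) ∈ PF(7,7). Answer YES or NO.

Sorted: b = (1, 2, 3, 4, 4, 5, 6).
  b_1=1 ≤ 1
  b_2=2 ≤ 2
  b_3=3 ≤ 3
  b_4=4 ≤ 4
  b_5=4 ≤ 5
  b_6=5 ≤ 6
  b_7=6 ≤ 7
All bounds hold ⇒ YES

YES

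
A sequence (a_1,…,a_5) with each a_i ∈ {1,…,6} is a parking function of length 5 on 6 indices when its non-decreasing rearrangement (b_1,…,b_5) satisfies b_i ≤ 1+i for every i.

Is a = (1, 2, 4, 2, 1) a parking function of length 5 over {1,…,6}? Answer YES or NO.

Rearranged: b = (1, 1, 2, 2, 4).
  b_1=1 ≤ 2
  b_2=1 ≤ 3
  b_3=2 ≤ 4
  b_4=2 ≤ 5
  b_5=4 ≤ 6
All bounds hold ⇒ YES

YES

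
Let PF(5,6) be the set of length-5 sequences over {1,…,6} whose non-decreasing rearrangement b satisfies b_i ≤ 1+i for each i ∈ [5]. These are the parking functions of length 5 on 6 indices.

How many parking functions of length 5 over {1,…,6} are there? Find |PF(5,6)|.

4802

|PF(5,6)| = (6+1−5)·(6+1)^{5−1} = 2·2401 = 4802 (Pollak)
E.g. (3,1,6,5,3) → sorted (1,3,3,5,6): b_i ≤ 1+i ∀i, a PF.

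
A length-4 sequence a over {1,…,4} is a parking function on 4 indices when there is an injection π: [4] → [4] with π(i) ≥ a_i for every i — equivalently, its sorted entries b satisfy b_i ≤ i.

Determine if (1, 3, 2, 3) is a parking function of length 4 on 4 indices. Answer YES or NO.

Sorted: b = (1, 2, 3, 3).
  b_1=1 ≤ 1
  b_2=2 ≤ 2
  b_3=3 ≤ 3
  b_4=3 ≤ 4
All bounds hold ⇒ YES

YES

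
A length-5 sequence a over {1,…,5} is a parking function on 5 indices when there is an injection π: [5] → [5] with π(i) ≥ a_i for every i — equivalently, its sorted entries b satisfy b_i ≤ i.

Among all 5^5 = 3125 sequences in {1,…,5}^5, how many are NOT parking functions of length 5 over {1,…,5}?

|PF| = (5−5+1)·(5+1)^(5−1) = 1×1296 = 1296 [KW]
Check (4,4,4,5,5) → sorted (4,4,4,5,5): b_1=4>1, not a PF.
5^5 − 1296 = 3125 − 1296 = 1829

1829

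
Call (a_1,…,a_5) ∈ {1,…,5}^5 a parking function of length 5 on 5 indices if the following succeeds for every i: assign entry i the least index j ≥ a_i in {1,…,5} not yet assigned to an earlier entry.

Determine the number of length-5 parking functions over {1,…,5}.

1296

|PF(5,5)| = (5−5+1)·(5+1)^(5−1) = 1·1296 = 1296 (Pollak)
Example (1,3,4,5,2) → sorted (1,2,3,4,5): b_i ≤ i ∀i, a PF.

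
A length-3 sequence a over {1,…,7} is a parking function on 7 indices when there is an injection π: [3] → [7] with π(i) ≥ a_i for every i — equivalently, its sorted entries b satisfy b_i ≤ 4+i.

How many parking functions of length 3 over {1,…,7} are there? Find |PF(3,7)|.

320

|PF(3,7)| = (7−3+1)·(7+1)^(3−1) = 5×64 = 320 (Pollak)
One tuple (1,3,1) → sorted (1,1,3): b_i ≤ 4+i ∀i, a PF.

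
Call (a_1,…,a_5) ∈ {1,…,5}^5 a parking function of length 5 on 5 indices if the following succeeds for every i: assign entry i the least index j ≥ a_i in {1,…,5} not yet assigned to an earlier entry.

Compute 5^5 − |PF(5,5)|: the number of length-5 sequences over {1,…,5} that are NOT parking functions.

1829

Count = (6−5)·6^(5−1) = 1×1296 = 1296 [KW]
Check (5,5,3,2,4) → sorted (2,3,4,5,5): b_1=2>1, not a PF.
Total 3125; non-PF = 3125−1296 = 1829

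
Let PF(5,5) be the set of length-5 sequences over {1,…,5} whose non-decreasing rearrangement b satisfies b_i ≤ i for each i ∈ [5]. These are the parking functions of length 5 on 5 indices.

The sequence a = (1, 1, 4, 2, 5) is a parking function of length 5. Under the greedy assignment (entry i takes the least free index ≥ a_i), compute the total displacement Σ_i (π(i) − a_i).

2

Σπ = 15 ({1..5} each once); Σa = 1+1+4+2+5 = 13; disp = 15−13 = 2.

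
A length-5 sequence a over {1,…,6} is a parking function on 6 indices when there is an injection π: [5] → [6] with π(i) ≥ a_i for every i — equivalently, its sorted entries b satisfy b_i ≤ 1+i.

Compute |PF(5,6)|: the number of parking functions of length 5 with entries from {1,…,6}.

|PF(5,6)| = (6−5+1)·(6+1)^(5−1) = 2×2401 = 4802 (Konheim–Weiss)
Check (1,1,1,5,6) → sorted (1,1,1,5,6): b_i ≤ 1+i ∀i, a PF.

4802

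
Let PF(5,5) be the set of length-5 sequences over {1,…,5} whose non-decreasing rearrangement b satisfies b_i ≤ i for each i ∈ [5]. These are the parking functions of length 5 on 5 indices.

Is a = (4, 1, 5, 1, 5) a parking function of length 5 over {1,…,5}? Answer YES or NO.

NO

Order a: b = (1, 1, 4, 5, 5).
  b_1=1 ≤ 1
  b_2=1 ≤ 2
  b_3=4 > 3
  fails at i=3 ⇒ NO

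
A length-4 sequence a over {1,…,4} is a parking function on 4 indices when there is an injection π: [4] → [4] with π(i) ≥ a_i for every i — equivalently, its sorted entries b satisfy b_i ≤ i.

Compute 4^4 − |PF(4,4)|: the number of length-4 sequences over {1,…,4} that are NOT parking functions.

Count = (4−4+1)·(4+1)^(4−1) = 1·125 = 125 (Konheim–Weiss)
Check (2,2,3,3) → sorted (2,2,3,3): b_1=2>1, not a PF.
So 256 − 125 = 131 fail.

131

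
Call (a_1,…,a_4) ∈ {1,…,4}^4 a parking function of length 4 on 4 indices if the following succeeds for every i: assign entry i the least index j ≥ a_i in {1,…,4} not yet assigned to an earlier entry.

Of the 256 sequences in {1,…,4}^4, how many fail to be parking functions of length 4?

Count = (4+1−4)·(4+1)^{4−1} = 1 · 125 = 125 [KW]
E.g. (4,3,4,3) → sorted (3,3,4,4): b_1=3>1, not a PF.
So 256 − 125 = 131 fail.

131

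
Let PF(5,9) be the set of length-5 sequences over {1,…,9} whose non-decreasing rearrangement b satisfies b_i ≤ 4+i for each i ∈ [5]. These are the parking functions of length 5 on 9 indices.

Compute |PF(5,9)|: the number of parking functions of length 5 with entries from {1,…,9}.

50000

Count = (9+1−5)·(9+1)^{5−1} = 5 · 10000 = 50000
E.g. (1,6,6,6,9) → sorted (1,6,6,6,9): b_i ≤ 4+i ∀i, a PF.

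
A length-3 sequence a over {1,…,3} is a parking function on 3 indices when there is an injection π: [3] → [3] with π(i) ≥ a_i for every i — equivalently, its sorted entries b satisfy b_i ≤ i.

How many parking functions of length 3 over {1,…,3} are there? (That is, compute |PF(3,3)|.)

16

|PF(3,3)| = (3−3+1)·(3+1)^(3−1) = 1×16 = 16 [KW]
E.g. (2,3,1) → sorted (1,2,3): b_i ≤ i ∀i, a PF.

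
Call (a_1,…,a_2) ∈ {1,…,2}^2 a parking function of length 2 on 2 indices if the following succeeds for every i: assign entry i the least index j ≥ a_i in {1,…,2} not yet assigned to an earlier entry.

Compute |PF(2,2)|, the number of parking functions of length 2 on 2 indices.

3

#PF = (3−2)·3^(2−1) = 1×3 = 3 (Pollak)
E.g. (1,1) → sorted (1,1): b_i ≤ i ∀i, a PF.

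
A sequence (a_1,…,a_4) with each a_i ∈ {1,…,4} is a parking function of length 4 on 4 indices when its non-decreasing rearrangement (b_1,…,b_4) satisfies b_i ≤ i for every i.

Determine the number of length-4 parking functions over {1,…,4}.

|PF(4,4)| = 1·5^3 = 1·125 = 125
Check (1,1,4,1) → sorted (1,1,1,4): b_i ≤ i ∀i, a PF.

125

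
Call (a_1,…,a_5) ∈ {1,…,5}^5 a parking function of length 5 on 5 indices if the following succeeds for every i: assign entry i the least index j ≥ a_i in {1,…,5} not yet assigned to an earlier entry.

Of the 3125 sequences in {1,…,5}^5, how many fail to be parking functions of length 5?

#PF = (6−5)·6^(5−1) = 1 · 1296 = 1296 [KW]
Check (4,1,5,4,5) → sorted (1,4,4,5,5): b_2=4>2, not a PF.
So 3125 − 1296 = 1829 fail.

1829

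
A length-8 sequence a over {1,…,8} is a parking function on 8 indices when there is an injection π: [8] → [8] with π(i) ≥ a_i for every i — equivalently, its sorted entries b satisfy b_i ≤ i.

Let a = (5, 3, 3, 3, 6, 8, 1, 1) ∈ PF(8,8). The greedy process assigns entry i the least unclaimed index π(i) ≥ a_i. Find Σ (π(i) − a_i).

Σπ = 36 ({1..8} each once); Σa = 5+3+3+3+6+8+1+1 = 30; disp = 36−30 = 6.

6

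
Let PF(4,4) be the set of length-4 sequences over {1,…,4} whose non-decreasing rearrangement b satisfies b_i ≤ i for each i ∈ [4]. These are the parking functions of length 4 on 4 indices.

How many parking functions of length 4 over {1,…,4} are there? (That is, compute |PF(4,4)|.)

#PF = (4−4+1)·(4+1)^(4−1) = 1 · 125 = 125 (Konheim–Weiss)
Example (2,1,3,1) → sorted (1,1,2,3): b_i ≤ i ∀i, a PF.

125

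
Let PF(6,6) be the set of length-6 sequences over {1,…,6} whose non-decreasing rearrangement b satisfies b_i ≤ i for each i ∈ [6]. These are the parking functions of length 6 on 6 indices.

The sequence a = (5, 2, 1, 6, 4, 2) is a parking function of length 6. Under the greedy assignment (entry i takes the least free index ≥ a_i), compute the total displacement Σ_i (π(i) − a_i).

1

Σπ(i) = 1+…+6 = 21; Σa = 5+2+1+6+4+2 = 20; disp = 21−20 = 1.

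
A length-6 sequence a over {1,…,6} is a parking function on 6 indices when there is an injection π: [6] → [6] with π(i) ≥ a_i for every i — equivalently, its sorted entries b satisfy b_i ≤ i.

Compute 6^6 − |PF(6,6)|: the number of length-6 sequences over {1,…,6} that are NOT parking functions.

|PF(6,6)| = (7−6)·7^(6−1) = 1 · 16807 = 16807 (Konheim–Weiss)
Example (4,6,3,1,6,6) → sorted (1,3,4,6,6,6): b_2=3>2, not a PF.
6^6 − 16807 = 46656 − 16807 = 29849

29849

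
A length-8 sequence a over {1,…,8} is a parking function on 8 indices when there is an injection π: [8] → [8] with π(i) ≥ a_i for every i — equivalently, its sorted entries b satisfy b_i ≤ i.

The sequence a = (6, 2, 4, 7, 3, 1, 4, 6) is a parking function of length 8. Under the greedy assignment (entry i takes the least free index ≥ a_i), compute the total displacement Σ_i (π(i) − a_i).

Σπ = 36 ({1..8} each once); Σa = 6+2+4+7+3+1+4+6 = 33; disp = 36−33 = 3.

3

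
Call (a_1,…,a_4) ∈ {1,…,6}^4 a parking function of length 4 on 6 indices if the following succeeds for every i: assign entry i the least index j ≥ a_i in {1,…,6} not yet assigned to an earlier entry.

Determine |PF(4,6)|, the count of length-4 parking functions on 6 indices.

1029

#PF = 3·7^3 = 3·343 = 1029 (Pollak)
Check (6,5,3,4) → sorted (3,4,5,6): b_i ≤ 2+i ∀i, a PF.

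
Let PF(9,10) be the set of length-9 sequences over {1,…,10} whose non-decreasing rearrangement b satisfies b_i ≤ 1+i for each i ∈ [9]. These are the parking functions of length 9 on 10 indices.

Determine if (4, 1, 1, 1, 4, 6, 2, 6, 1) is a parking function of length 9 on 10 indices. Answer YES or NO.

Order a: b = (1, 1, 1, 1, 2, 4, 4, 6, 6).
  b_1=1 ≤ 2
  b_2=1 ≤ 3
  b_3=1 ≤ 4
  b_4=1 ≤ 5
  b_5=2 ≤ 6
  b_6=4 ≤ 7
  b_7=4 ≤ 8
  b_8=6 ≤ 9
  b_9=6 ≤ 10
All bounds hold ⇒ YES

YES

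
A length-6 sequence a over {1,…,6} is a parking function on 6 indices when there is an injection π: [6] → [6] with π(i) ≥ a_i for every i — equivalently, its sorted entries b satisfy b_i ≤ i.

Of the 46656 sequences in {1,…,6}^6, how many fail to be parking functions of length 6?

29849

|PF| = (6−6+1)·(6+1)^(6−1) = 1 · 16807 = 16807 (Konheim–Weiss)
Example (6,6,6,6,6,6) → sorted (6,6,6,6,6,6): b_1=6>1, not a PF.
So 46656 − 16807 = 29849 fail.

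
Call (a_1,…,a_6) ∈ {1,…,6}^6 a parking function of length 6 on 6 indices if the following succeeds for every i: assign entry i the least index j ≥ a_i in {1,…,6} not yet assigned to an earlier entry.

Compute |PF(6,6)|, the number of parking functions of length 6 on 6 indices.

Count = 1·7^5 = 1×16807 = 16807 (Pollak)
Example (2,4,4,1,2,4) → sorted (1,2,2,4,4,4): b_i ≤ i ∀i, a PF.

16807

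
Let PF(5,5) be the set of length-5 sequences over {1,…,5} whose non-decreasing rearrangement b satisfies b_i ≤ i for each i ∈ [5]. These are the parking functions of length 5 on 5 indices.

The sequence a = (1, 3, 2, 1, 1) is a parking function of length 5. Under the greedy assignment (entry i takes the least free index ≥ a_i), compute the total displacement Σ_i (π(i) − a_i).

Σπ = 15 ({1..5} each once); Σa = 1+3+2+1+1 = 8; disp = 15−8 = 7.

7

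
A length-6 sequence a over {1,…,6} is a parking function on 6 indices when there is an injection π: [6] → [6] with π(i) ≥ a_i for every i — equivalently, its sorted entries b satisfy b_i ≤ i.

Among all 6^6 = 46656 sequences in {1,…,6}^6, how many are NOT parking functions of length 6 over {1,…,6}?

29849

|PF(6,6)| = (6−6+1)·(6+1)^(6−1) = 1·16807 = 16807 (Konheim–Weiss)
Example (4,5,6,6,4,6) → sorted (4,4,5,6,6,6): b_1=4>1, not a PF.
Total 46656; non-PF = 46656−16807 = 29849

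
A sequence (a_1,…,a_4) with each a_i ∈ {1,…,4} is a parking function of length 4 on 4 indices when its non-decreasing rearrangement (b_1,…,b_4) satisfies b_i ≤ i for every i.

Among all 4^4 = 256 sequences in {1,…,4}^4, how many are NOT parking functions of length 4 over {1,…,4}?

131

|PF| = (4−4+1)·(4+1)^(4−1) = 1 · 125 = 125 [KW]
One tuple (1,4,4,1) → sorted (1,1,4,4): b_3=4>3, not a PF.
4^4 − 125 = 256 − 125 = 131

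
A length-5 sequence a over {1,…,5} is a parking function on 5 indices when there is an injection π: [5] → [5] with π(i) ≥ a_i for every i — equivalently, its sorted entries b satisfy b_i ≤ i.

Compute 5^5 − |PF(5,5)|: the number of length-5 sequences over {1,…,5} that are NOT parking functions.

1829

|PF(5,5)| = (5−5+1)·(5+1)^(5−1) = 1·1296 = 1296 (Konheim–Weiss)
Example (5,4,5,5,5) → sorted (4,5,5,5,5): b_1=4>1, not a PF.
So 3125 − 1296 = 1829 fail.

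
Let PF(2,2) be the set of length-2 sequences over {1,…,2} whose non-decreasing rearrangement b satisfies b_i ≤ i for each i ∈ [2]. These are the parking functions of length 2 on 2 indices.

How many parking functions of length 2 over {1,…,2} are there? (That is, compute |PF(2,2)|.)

#PF = 1·3^1 = 1·3 = 3
Example (1,1) → sorted (1,1): b_i ≤ i ∀i, a PF.

3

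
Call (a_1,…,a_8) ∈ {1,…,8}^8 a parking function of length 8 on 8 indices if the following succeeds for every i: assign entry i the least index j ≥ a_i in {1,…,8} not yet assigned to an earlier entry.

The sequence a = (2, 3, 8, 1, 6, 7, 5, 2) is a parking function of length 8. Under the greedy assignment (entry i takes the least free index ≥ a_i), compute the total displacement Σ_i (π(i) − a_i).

2

Σπ = 8·9/2 = 36 (π permutes [8]); Σa = 2+3+8+1+6+7+5+2 = 34; disp = 36−34 = 2.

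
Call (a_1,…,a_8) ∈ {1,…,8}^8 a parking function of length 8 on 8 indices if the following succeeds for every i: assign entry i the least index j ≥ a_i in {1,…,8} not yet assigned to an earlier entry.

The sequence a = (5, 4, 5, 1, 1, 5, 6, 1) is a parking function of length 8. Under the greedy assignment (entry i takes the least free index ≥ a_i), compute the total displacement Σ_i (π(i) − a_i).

Σπ = 8·9/2 = 36 (π permutes [8]); Σa = 5+4+5+1+1+5+6+1 = 28; disp = 36−28 = 8.

8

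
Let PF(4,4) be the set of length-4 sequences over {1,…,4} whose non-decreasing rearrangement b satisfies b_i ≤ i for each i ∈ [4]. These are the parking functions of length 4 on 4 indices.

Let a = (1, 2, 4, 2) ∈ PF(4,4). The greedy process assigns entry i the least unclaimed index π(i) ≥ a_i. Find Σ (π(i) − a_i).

1

Σπ = 4·5/2 = 10 (π permutes [4]); Σa = 1+2+4+2 = 9; disp = 10−9 = 1.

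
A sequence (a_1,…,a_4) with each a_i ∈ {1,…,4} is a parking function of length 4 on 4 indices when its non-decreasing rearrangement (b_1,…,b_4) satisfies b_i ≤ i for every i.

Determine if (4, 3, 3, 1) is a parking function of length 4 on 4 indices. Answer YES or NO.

Order a: b = (1, 3, 3, 4).
  b_1=1 ≤ 1
  b_2=3 > 2
  fails at i=2 ⇒ NO

NO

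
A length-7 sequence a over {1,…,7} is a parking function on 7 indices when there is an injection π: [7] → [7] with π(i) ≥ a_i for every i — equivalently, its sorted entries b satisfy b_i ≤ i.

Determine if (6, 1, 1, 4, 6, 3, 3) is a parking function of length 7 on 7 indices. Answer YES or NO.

YES

Order a: b = (1, 1, 3, 3, 4, 6, 6).
  b_1=1 ≤ 1
  b_2=1 ≤ 2
  b_3=3 ≤ 3
  b_4=3 ≤ 4
  b_5=4 ≤ 5
  b_6=6 ≤ 6
  b_7=6 ≤ 7
All bounds hold ⇒ YES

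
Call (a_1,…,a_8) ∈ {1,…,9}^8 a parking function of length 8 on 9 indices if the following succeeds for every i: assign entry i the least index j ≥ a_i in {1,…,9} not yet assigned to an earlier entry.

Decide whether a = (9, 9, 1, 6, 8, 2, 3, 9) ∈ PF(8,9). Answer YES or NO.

NO

Sorted: b = (1, 2, 3, 6, 8, 9, 9, 9).
  b_1=1 ≤ 2
  b_2=2 ≤ 3
  b_3=3 ≤ 4
  b_4=6 > 5
  fails at i=4 ⇒ NO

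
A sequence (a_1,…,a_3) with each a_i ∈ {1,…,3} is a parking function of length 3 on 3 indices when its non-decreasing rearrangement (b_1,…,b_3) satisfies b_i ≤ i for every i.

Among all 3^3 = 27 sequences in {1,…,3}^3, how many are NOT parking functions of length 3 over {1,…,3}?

11

|PF(3,3)| = 1·4^2 = 1×16 = 16
Check (2,3,3) → sorted (2,3,3): b_1=2>1, not a PF.
So 27 − 16 = 11 fail.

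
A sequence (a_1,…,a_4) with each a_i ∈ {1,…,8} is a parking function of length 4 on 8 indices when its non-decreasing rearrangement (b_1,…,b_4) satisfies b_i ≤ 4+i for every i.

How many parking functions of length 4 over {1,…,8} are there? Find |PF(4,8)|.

3645

|PF| = (9−4)·9^(4−1) = 5 · 729 = 3645 (Pollak)
Example (6,1,6,2) → sorted (1,2,6,6): b_i ≤ 4+i ∀i, a PF.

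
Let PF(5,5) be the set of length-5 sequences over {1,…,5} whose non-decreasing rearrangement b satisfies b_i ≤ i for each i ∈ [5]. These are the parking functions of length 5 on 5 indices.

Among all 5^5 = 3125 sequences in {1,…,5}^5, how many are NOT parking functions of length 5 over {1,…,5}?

Count = (6−5)·6^(5−1) = 1 · 1296 = 1296 (Konheim–Weiss)
E.g. (3,5,4,3,3) → sorted (3,3,3,4,5): b_1=3>1, not a PF.
5^5 − 1296 = 3125 − 1296 = 1829

1829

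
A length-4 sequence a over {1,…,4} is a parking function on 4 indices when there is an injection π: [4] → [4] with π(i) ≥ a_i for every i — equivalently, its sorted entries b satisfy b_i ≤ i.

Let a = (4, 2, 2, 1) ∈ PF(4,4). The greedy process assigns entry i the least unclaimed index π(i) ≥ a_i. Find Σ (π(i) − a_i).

1

Σπ = 10 ({1..4} each once); Σa = 4+2+2+1 = 9; disp = 10−9 = 1.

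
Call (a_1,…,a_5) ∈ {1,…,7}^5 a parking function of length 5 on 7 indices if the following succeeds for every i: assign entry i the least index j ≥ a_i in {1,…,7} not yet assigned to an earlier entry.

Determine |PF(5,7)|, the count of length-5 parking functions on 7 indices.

Count = (7+1−5)·(7+1)^{5−1} = 3 · 4096 = 12288
Example (3,1,1,1,7) → sorted (1,1,1,3,7): b_i ≤ 2+i ∀i, a PF.

12288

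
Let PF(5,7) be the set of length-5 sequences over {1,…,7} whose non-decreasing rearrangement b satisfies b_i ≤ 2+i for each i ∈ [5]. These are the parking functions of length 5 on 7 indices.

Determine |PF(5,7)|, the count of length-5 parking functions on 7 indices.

|PF| = (8−5)·8^(5−1) = 3 · 4096 = 12288 [KW]
One tuple (1,6,6,3,3) → sorted (1,3,3,6,6): b_i ≤ 2+i ∀i, a PF.

12288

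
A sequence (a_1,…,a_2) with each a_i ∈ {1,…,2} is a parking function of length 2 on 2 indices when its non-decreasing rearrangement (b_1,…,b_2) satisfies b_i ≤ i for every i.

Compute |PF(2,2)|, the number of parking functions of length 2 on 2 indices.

3

Count = (3−2)·3^(2−1) = 1×3 = 3 (Pollak)
Example (1,1) → sorted (1,1): b_i ≤ i ∀i, a PF.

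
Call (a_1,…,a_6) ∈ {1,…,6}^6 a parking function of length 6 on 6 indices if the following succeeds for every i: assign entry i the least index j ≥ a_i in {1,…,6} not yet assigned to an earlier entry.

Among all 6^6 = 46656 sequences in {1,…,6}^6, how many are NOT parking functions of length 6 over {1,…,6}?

|PF| = 1·7^5 = 1·16807 = 16807 (Konheim–Weiss)
Example (1,5,4,4,3,5) → sorted (1,3,4,4,5,5): b_2=3>2, not a PF.
6^6 − 16807 = 46656 − 16807 = 29849

29849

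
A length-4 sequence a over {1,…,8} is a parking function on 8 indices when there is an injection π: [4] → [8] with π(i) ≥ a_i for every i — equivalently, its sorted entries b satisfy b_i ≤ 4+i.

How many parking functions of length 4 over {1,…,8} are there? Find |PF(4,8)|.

|PF(4,8)| = (8+1−4)·(8+1)^{4−1} = 5 · 729 = 3645 (Konheim–Weiss)
Example (5,4,5,6) → sorted (4,5,5,6): b_i ≤ 4+i ∀i, a PF.

3645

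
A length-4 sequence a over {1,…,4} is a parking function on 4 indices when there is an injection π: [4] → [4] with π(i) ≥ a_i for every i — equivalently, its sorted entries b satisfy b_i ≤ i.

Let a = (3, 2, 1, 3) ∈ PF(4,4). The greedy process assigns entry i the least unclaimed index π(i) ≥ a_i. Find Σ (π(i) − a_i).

Σπ = 4·5/2 = 10 (π permutes [4]); Σa = 3+2+1+3 = 9; disp = 10−9 = 1.

1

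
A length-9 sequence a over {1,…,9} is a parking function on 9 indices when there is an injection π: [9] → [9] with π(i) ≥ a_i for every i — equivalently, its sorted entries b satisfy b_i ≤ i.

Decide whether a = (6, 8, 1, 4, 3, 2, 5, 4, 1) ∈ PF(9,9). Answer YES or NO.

YES

Order a: b = (1, 1, 2, 3, 4, 4, 5, 6, 8).
  b_1=1 ≤ 1
  b_2=1 ≤ 2
  b_3=2 ≤ 3
  b_4=3 ≤ 4
  b_5=4 ≤ 5
  b_6=4 ≤ 6
  b_7=5 ≤ 7
  b_8=6 ≤ 8
  b_9=8 ≤ 9
All bounds hold ⇒ YES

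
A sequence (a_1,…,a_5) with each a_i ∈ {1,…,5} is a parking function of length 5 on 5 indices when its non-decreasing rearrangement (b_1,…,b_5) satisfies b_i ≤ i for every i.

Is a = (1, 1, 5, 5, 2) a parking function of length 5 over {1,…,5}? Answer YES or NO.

Order a: b = (1, 1, 2, 5, 5).
  b_1=1 ≤ 1
  b_2=1 ≤ 2
  b_3=2 ≤ 3
  b_4=5 > 4
  fails at i=4 ⇒ NO

NO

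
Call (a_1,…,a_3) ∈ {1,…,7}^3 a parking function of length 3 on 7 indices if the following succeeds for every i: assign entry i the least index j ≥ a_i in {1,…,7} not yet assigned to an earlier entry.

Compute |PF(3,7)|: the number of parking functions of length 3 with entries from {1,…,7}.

|PF(3,7)| = (8−3)·8^(3−1) = 5 · 64 = 320 [KW]
Example (5,5,1) → sorted (1,5,5): b_i ≤ 4+i ∀i, a PF.

320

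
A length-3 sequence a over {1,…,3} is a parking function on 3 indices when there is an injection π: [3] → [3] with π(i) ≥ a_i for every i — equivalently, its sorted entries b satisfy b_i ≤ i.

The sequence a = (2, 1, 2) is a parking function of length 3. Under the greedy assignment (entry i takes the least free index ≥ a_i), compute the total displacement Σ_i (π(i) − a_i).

1

Σπ(i) = 1+…+3 = 6; Σa = 2+1+2 = 5; disp = 6−5 = 1.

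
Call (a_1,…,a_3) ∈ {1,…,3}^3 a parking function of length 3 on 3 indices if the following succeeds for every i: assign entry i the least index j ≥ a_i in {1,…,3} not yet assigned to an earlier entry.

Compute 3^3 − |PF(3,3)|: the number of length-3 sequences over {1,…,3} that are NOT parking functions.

11

#PF = 1·4^2 = 1·16 = 16 (Konheim–Weiss)
One tuple (2,3,3) → sorted (2,3,3): b_1=2>1, not a PF.
So 27 − 16 = 11 fail.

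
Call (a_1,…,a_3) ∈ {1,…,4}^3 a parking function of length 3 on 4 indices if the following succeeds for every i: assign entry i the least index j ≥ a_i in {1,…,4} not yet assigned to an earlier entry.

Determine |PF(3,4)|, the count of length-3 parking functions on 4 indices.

50

Count = (4+1−3)·(4+1)^{3−1} = 2 · 25 = 50 [KW]
One tuple (3,1,3) → sorted (1,3,3): b_i ≤ 1+i ∀i, a PF.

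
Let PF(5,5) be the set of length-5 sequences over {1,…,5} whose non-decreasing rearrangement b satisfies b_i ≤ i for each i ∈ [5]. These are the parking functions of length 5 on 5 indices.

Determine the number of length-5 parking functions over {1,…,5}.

|PF| = (5−5+1)·(5+1)^(5−1) = 1·1296 = 1296 (Pollak)
E.g. (3,3,1,1,1) → sorted (1,1,1,3,3): b_i ≤ i ∀i, a PF.

1296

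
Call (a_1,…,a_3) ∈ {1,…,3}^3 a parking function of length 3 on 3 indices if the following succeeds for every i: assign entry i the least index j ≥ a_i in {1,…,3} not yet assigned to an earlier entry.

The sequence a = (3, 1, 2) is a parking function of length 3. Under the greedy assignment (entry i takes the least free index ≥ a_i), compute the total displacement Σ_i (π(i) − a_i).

Σπ(i) = 1+…+3 = 6; Σa = 3+1+2 = 6; disp = 6−6 = 0.

0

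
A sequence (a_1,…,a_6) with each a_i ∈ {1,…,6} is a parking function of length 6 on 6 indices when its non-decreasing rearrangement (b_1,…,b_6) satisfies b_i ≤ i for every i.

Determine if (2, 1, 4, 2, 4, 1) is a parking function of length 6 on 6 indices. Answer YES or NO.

YES

Sorted: b = (1, 1, 2, 2, 4, 4).
  b_1=1 ≤ 1
  b_2=1 ≤ 2
  b_3=2 ≤ 3
  b_4=2 ≤ 4
  b_5=4 ≤ 5
  b_6=4 ≤ 6
All bounds hold ⇒ YES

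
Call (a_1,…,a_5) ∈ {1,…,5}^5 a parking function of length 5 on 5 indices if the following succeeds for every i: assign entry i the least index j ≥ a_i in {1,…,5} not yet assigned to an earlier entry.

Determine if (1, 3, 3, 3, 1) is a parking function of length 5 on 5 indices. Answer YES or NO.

YES

Sorted: b = (1, 1, 3, 3, 3).
  b_1=1 ≤ 1
  b_2=1 ≤ 2
  b_3=3 ≤ 3
  b_4=3 ≤ 4
  b_5=3 ≤ 5
All bounds hold ⇒ YES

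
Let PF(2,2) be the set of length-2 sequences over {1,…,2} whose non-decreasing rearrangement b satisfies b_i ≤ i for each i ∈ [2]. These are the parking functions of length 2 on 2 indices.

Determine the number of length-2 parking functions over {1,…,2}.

3

#PF = (2−2+1)·(2+1)^(2−1) = 1 · 3 = 3
Example (1,2) → sorted (1,2): b_i ≤ i ∀i, a PF.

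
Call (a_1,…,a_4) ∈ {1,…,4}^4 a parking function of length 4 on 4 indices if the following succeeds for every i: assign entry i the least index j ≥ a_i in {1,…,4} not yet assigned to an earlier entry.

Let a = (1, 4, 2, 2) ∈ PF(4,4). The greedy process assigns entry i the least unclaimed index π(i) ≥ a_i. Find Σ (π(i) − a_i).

Σπ(i) = 1+…+4 = 10; Σa = 1+4+2+2 = 9; disp = 10−9 = 1.

1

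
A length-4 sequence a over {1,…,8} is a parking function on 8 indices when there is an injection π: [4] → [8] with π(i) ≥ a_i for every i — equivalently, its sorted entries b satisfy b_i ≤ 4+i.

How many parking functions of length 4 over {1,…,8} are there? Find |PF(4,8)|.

3645

|PF| = 5·9^3 = 5×729 = 3645 [KW]
E.g. (2,5,8,6) → sorted (2,5,6,8): b_i ≤ 4+i ∀i, a PF.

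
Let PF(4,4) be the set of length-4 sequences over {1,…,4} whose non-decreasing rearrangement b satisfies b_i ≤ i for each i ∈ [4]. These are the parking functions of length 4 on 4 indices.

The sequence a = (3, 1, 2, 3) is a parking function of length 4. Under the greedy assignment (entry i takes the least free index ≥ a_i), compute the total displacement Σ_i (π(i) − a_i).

1

Σπ = 4·5/2 = 10 (π permutes [4]); Σa = 3+1+2+3 = 9; disp = 10−9 = 1.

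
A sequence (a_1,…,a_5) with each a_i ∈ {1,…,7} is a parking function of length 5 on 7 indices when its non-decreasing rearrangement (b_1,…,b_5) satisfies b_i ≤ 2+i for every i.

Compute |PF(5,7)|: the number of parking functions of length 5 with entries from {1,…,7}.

#PF = (7+1−5)·(7+1)^{5−1} = 3·4096 = 12288 (Pollak)
Example (2,4,5,3,3) → sorted (2,3,3,4,5): b_i ≤ 2+i ∀i, a PF.

12288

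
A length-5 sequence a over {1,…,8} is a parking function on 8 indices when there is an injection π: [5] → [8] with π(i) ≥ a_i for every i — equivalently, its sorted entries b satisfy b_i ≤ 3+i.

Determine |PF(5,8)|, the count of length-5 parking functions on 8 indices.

Count = 4·9^4 = 4·6561 = 26244 (Konheim–Weiss)
Example (3,7,3,5,1) → sorted (1,3,3,5,7): b_i ≤ 3+i ∀i, a PF.

26244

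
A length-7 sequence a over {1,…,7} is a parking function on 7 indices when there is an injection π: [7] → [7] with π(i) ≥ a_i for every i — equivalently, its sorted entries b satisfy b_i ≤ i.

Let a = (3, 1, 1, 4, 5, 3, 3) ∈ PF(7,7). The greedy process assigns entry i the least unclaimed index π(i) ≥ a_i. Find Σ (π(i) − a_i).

Σπ = 7·8/2 = 28 (π permutes [7]); Σa = 3+1+1+4+5+3+3 = 20; disp = 28−20 = 8.

8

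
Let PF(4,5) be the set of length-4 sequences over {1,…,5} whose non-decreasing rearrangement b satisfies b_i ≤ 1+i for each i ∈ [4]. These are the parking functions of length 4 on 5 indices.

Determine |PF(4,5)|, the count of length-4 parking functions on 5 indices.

432

|PF(4,5)| = (5+1−4)·(5+1)^{4−1} = 2×216 = 432
Example (4,2,4,2) → sorted (2,2,4,4): b_i ≤ 1+i ∀i, a PF.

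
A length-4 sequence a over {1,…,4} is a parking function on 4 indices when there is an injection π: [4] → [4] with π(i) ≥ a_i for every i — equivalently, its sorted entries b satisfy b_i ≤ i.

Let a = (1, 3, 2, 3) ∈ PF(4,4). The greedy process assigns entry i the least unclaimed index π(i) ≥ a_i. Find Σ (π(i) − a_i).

Σπ(i) = 1+…+4 = 10; Σa = 1+3+2+3 = 9; disp = 10−9 = 1.

1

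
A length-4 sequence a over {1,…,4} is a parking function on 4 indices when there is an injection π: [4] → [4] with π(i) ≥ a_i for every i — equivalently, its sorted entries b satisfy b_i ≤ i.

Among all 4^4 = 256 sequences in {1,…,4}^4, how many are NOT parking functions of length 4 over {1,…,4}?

131

|PF| = (4+1−4)·(4+1)^{4−1} = 1·125 = 125
Example (3,3,4,1) → sorted (1,3,3,4): b_2=3>2, not a PF.
So 256 − 125 = 131 fail.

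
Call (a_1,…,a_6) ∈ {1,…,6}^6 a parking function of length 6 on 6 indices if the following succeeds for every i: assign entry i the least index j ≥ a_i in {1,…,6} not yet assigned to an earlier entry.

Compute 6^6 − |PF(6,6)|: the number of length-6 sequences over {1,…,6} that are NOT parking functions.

#PF = (6+1−6)·(6+1)^{6−1} = 1 · 16807 = 16807 [KW]
E.g. (6,6,6,3,5,1) → sorted (1,3,5,6,6,6): b_2=3>2, not a PF.
Total 46656; non-PF = 46656−16807 = 29849

29849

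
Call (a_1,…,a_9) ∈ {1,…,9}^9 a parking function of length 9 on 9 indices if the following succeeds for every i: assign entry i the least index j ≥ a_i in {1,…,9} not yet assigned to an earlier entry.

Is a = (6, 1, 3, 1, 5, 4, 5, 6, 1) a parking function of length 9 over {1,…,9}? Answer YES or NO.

Order a: b = (1, 1, 1, 3, 4, 5, 5, 6, 6).
  b_1=1 ≤ 1
  b_2=1 ≤ 2
  b_3=1 ≤ 3
  b_4=3 ≤ 4
  b_5=4 ≤ 5
  b_6=5 ≤ 6
  b_7=5 ≤ 7
  b_8=6 ≤ 8
  b_9=6 ≤ 9
All bounds hold ⇒ YES

YES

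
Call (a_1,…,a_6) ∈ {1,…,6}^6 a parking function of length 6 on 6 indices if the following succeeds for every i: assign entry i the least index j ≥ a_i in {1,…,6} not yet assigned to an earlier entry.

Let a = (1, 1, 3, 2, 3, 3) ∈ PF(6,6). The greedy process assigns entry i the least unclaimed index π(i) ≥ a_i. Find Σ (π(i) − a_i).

8

Σπ(i) = 1+…+6 = 21; Σa = 1+1+3+2+3+3 = 13; disp = 21−13 = 8.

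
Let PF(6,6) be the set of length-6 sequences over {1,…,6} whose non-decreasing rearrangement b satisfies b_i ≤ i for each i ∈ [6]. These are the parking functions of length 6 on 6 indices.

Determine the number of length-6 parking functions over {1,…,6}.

#PF = (6+1−6)·(6+1)^{6−1} = 1 · 16807 = 16807
Check (3,1,5,1,5,3) → sorted (1,1,3,3,5,5): b_i ≤ i ∀i, a PF.

16807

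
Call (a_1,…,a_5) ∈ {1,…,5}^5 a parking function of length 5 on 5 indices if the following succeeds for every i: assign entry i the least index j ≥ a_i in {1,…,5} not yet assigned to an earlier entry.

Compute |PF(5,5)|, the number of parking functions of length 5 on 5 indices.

1296

|PF| = 1·6^4 = 1 · 1296 = 1296 (Pollak)
E.g. (2,3,1,4,5) → sorted (1,2,3,4,5): b_i ≤ i ∀i, a PF.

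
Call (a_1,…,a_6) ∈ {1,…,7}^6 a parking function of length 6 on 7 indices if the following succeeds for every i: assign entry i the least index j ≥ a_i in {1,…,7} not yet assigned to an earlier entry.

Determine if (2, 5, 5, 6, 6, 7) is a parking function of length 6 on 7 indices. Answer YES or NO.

Order a: b = (2, 5, 5, 6, 6, 7).
  b_1=2 ≤ 2
  b_2=5 > 3
  fails at i=2 ⇒ NO

NO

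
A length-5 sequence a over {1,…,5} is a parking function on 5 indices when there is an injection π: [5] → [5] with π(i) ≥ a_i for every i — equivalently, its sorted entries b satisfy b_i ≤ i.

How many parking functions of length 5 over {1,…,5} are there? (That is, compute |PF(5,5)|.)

|PF(5,5)| = (5+1−5)·(5+1)^{5−1} = 1 · 1296 = 1296 (Pollak)
Check (2,2,3,3,1) → sorted (1,2,2,3,3): b_i ≤ i ∀i, a PF.

1296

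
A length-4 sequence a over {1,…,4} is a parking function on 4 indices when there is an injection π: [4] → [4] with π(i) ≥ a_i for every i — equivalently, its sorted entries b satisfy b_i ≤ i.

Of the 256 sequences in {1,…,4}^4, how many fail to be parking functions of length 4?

|PF| = (4+1−4)·(4+1)^{4−1} = 1·125 = 125
Example (4,3,3,4) → sorted (3,3,4,4): b_1=3>1, not a PF.
4^4 − 125 = 256 − 125 = 131

131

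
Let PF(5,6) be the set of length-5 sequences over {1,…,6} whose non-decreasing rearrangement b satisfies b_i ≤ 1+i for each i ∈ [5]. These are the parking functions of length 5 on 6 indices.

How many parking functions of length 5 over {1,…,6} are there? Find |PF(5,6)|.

4802

#PF = (7−5)·7^(5−1) = 2 · 2401 = 4802
Example (5,2,1,5,2) → sorted (1,2,2,5,5): b_i ≤ 1+i ∀i, a PF.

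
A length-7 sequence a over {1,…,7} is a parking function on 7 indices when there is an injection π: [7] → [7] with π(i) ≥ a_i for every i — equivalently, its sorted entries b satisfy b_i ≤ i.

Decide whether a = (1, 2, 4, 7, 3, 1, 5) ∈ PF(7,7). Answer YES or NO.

YES

Order a: b = (1, 1, 2, 3, 4, 5, 7).
  b_1=1 ≤ 1
  b_2=1 ≤ 2
  b_3=2 ≤ 3
  b_4=3 ≤ 4
  b_5=4 ≤ 5
  b_6=5 ≤ 6
  b_7=7 ≤ 7
All bounds hold ⇒ YES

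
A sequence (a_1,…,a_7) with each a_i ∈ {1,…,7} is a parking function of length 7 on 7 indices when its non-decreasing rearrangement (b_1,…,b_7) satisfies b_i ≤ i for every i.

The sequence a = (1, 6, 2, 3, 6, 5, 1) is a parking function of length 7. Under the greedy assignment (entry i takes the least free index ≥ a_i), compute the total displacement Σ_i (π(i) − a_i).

Σπ = 28 ({1..7} each once); Σa = 1+6+2+3+6+5+1 = 24; disp = 28−24 = 4.

4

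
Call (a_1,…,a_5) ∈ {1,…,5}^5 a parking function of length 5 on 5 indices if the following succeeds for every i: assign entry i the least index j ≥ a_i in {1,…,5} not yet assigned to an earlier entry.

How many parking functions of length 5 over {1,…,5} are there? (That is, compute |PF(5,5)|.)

|PF(5,5)| = (5−5+1)·(5+1)^(5−1) = 1 · 1296 = 1296
E.g. (1,4,1,4,2) → sorted (1,1,2,4,4): b_i ≤ i ∀i, a PF.

1296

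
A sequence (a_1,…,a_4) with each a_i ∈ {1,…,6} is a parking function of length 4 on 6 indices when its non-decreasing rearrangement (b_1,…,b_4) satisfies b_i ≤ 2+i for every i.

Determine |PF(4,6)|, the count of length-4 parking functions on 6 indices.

Count = (6+1−4)·(6+1)^{4−1} = 3·343 = 1029 [KW]
One tuple (1,3,3,5) → sorted (1,3,3,5): b_i ≤ 2+i ∀i, a PF.

1029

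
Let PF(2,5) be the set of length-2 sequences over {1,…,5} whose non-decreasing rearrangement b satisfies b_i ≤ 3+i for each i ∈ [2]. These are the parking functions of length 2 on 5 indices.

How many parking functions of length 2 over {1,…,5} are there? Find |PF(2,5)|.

24

|PF(2,5)| = (6−2)·6^(2−1) = 4 · 6 = 24 (Pollak)
E.g. (4,5) → sorted (4,5): b_i ≤ 3+i ∀i, a PF.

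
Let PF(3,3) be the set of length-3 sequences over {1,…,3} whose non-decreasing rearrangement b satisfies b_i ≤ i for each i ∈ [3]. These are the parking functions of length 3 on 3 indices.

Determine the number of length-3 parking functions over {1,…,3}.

16

Count = (4−3)·4^(3−1) = 1 · 16 = 16 [KW]
One tuple (1,2,2) → sorted (1,2,2): b_i ≤ i ∀i, a PF.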